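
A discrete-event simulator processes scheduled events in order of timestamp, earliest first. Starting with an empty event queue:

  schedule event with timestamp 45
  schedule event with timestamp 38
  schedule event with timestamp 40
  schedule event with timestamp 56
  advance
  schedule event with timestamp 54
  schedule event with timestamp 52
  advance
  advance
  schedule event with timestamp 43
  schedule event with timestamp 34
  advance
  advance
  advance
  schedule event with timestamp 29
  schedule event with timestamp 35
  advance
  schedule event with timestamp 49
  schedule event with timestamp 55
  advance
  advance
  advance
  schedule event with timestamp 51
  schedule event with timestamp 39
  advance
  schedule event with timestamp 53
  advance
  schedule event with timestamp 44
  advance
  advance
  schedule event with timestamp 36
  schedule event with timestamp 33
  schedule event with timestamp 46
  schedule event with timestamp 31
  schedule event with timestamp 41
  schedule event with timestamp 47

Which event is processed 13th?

insert 45 → {45}
insert 38 → {38, 45}
insert 40 → {38, 40, 45}
insert 56 → {38, 40, 45, 56}
advance → 38; now {40, 45, 56}
insert 54 → {40, 45, 54, 56}
insert 52 → {40, 45, 52, 54, 56}
advance → 40; now {45, 52, 54, 56}
advance → 45; now {52, 54, 56}
insert 43 → {43, 52, 54, 56}
insert 34 → {34, 43, 52, 54, 56}
advance → 34; now {43, 52, 54, 56}
advance → 43; now {52, 54, 56}
advance → 52; now {54, 56}
insert 29 → {29, 54, 56}
insert 35 → {29, 35, 54, 56}
advance → 29; now {35, 54, 56}
insert 49 → {35, 49, 54, 56}
insert 55 → {35, 49, 54, 55, 56}
advance → 35; now {49, 54, 55, 56}
advance → 49; now {54, 55, 56}
advance → 54; now {55, 56}
insert 51 → {51, 55, 56}
insert 39 → {39, 51, 55, 56}
advance → 39; now {51, 55, 56}
insert 53 → {51, 53, 55, 56}
advance → 51; now {53, 55, 56}
insert 44 → {44, 53, 55, 56}
advance → 44; now {53, 55, 56}
advance → 53; now {55, 56}
insert 36 → {36, 55, 56}
insert 33 → {33, 36, 55, 56}
insert 46 → {33, 36, 46, 55, 56}
insert 31 → {31, 33, 36, 46, 55, 56}
insert 41 → {31, 33, 36, 41, 46, 55, 56}
insert 47 → {31, 33, 36, 41, 46, 47, 55, 56}

44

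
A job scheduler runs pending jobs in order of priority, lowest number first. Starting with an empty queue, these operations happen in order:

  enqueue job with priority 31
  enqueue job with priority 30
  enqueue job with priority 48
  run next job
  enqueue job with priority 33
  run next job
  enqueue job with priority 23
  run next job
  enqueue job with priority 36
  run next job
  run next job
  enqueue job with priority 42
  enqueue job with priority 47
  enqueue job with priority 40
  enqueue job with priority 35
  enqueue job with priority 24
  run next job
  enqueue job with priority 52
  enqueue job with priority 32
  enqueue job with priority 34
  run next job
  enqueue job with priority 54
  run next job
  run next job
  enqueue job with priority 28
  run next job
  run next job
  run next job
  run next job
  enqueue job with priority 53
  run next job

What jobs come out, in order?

30, 31, 23, 33, 36, 24, 32, 34, 35, 28, 40, 42, 47, 48

insert 31 → {31}
insert 30 → {30, 31}
insert 48 → {30, 31, 48}
run next job → 30; now {31, 48}
insert 33 → {31, 33, 48}
run next job → 31; now {33, 48}
insert 23 → {23, 33, 48}
run next job → 23; now {33, 48}
insert 36 → {33, 36, 48}
run next job → 33; now {36, 48}
run next job → 36; now {48}
insert 42 → {42, 48}
insert 47 → {42, 47, 48}
insert 40 → {40, 42, 47, 48}
insert 35 → {35, 40, 42, 47, 48}
insert 24 → {24, 35, 40, 42, 47, 48}
run next job → 24; now {35, 40, 42, 47, 48}
insert 52 → {35, 40, 42, 47, 48, 52}
insert 32 → {32, 35, 40, 42, 47, 48, 52}
insert 34 → {32, 34, 35, 40, 42, 47, 48, 52}
run next job → 32; now {34, 35, 40, 42, 47, 48, 52}
insert 54 → {34, 35, 40, 42, 47, 48, 52, 54}
run next job → 34; now {35, 40, 42, 47, 48, 52, 54}
run next job → 35; now {40, 42, 47, 48, 52, 54}
insert 28 → {28, 40, 42, 47, 48, 52, 54}
run next job → 28; now {40, 42, 47, 48, 52, 54}
run next job → 40; now {42, 47, 48, 52, 54}
run next job → 42; now {47, 48, 52, 54}
run next job → 47; now {48, 52, 54}
insert 53 → {48, 52, 53, 54}
run next job → 48; now {52, 53, 54}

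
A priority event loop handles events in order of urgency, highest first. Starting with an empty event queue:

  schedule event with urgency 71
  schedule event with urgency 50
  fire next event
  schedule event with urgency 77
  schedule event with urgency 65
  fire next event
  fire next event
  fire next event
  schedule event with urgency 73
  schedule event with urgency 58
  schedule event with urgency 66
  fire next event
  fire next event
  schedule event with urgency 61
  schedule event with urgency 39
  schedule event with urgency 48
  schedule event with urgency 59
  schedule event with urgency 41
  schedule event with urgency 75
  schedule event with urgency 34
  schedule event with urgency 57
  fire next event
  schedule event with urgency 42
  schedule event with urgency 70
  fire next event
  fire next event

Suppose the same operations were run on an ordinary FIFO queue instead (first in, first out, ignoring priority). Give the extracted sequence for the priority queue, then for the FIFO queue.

priority queue: [71, 77, 65, 50, 73, 66, 75, 70, 61]; FIFO queue: 71 → 50 → 77 → 65 → 73 → 58 → 66 → 61 → 39

insert 71 → {71}
insert 50 → {71, 50}
fire next event → 71; now {50}
insert 77 → {77, 50}
insert 65 → {77, 65, 50}
fire next event → 77; now {65, 50}
fire next event → 65; now {50}
fire next event → 50; now {}
insert 73 → {73}
insert 58 → {73, 58}
insert 66 → {73, 66, 58}
fire next event → 73; now {66, 58}
fire next event → 66; now {58}
insert 61 → {61, 58}
insert 39 → {61, 58, 39}
insert 48 → {61, 58, 48, 39}
insert 59 → {61, 59, 58, 48, 39}
insert 41 → {61, 59, 58, 48, 41, 39}
insert 75 → {75, 61, 59, 58, 48, 41, 39}
insert 34 → {75, 61, 59, 58, 48, 41, 39, 34}
insert 57 → {75, 61, 59, 58, 57, 48, 41, 39, 34}
fire next event → 75; now {61, 59, 58, 57, 48, 41, 39, 34}
insert 42 → {61, 59, 58, 57, 48, 42, 41, 39, 34}
insert 70 → {70, 61, 59, 58, 57, 48, 42, 41, 39, 34}
fire next event → 70; now {61, 59, 58, 57, 48, 42, 41, 39, 34}
fire next event → 61; now {59, 58, 57, 48, 42, 41, 39, 34}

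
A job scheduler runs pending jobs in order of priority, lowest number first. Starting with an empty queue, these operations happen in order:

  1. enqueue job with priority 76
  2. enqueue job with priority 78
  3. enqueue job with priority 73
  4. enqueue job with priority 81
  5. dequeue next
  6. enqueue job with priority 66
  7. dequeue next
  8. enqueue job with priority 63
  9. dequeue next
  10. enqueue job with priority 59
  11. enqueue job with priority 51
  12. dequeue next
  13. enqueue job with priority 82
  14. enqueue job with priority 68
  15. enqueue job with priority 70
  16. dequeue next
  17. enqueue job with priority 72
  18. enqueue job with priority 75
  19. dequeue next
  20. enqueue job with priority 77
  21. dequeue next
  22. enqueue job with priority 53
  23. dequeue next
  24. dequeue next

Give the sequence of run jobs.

insert 76 → {76}
insert 78 → {76, 78}
insert 73 → {73, 76, 78}
insert 81 → {73, 76, 78, 81}
dequeue next → 73; now {76, 78, 81}
insert 66 → {66, 76, 78, 81}
dequeue next → 66; now {76, 78, 81}
insert 63 → {63, 76, 78, 81}
dequeue next → 63; now {76, 78, 81}
insert 59 → {59, 76, 78, 81}
insert 51 → {51, 59, 76, 78, 81}
dequeue next → 51; now {59, 76, 78, 81}
insert 82 → {59, 76, 78, 81, 82}
insert 68 → {59, 68, 76, 78, 81, 82}
insert 70 → {59, 68, 70, 76, 78, 81, 82}
dequeue next → 59; now {68, 70, 76, 78, 81, 82}
insert 72 → {68, 70, 72, 76, 78, 81, 82}
insert 75 → {68, 70, 72, 75, 76, 78, 81, 82}
dequeue next → 68; now {70, 72, 75, 76, 78, 81, 82}
insert 77 → {70, 72, 75, 76, 77, 78, 81, 82}
dequeue next → 70; now {72, 75, 76, 77, 78, 81, 82}
insert 53 → {53, 72, 75, 76, 77, 78, 81, 82}
dequeue next → 53; now {72, 75, 76, 77, 78, 81, 82}
dequeue next → 72; now {75, 76, 77, 78, 81, 82}

73, 66, 63, 51, 59, 68, 70, 53, 72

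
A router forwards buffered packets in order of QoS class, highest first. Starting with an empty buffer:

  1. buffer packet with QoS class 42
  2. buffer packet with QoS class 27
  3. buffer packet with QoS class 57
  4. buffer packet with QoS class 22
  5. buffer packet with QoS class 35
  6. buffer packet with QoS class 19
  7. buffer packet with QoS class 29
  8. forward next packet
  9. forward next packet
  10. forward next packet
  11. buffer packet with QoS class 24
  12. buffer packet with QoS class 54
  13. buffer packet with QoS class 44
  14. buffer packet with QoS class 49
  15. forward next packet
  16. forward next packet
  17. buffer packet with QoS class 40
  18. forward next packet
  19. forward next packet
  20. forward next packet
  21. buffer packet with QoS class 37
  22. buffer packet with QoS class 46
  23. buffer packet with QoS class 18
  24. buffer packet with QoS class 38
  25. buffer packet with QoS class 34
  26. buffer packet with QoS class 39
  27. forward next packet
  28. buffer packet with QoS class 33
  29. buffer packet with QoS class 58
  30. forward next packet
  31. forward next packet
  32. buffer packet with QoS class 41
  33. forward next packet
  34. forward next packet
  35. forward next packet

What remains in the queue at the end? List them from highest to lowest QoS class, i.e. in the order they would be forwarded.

insert 42 → {42}
insert 27 → {42, 27}
insert 57 → {57, 42, 27}
insert 22 → {57, 42, 27, 22}
insert 35 → {57, 42, 35, 27, 22}
insert 19 → {57, 42, 35, 27, 22, 19}
insert 29 → {57, 42, 35, 29, 27, 22, 19}
forward next packet → 57; now {42, 35, 29, 27, 22, 19}
forward next packet → 42; now {35, 29, 27, 22, 19}
forward next packet → 35; now {29, 27, 22, 19}
insert 24 → {29, 27, 24, 22, 19}
insert 54 → {54, 29, 27, 24, 22, 19}
insert 44 → {54, 44, 29, 27, 24, 22, 19}
insert 49 → {54, 49, 44, 29, 27, 24, 22, 19}
forward next packet → 54; now {49, 44, 29, 27, 24, 22, 19}
forward next packet → 49; now {44, 29, 27, 24, 22, 19}
insert 40 → {44, 40, 29, 27, 24, 22, 19}
forward next packet → 44; now {40, 29, 27, 24, 22, 19}
forward next packet → 40; now {29, 27, 24, 22, 19}
forward next packet → 29; now {27, 24, 22, 19}
insert 37 → {37, 27, 24, 22, 19}
insert 46 → {46, 37, 27, 24, 22, 19}
insert 18 → {46, 37, 27, 24, 22, 19, 18}
insert 38 → {46, 38, 37, 27, 24, 22, 19, 18}
insert 34 → {46, 38, 37, 34, 27, 24, 22, 19, 18}
insert 39 → {46, 39, 38, 37, 34, 27, 24, 22, 19, 18}
forward next packet → 46; now {39, 38, 37, 34, 27, 24, 22, 19, 18}
insert 33 → {39, 38, 37, 34, 33, 27, 24, 22, 19, 18}
insert 58 → {58, 39, 38, 37, 34, 33, 27, 24, 22, 19, 18}
forward next packet → 58; now {39, 38, 37, 34, 33, 27, 24, 22, 19, 18}
forward next packet → 39; now {38, 37, 34, 33, 27, 24, 22, 19, 18}
insert 41 → {41, 38, 37, 34, 33, 27, 24, 22, 19, 18}
forward next packet → 41; now {38, 37, 34, 33, 27, 24, 22, 19, 18}
forward next packet → 38; now {37, 34, 33, 27, 24, 22, 19, 18}
forward next packet → 37; now {34, 33, 27, 24, 22, 19, 18}

[34, 33, 27, 24, 22, 19, 18]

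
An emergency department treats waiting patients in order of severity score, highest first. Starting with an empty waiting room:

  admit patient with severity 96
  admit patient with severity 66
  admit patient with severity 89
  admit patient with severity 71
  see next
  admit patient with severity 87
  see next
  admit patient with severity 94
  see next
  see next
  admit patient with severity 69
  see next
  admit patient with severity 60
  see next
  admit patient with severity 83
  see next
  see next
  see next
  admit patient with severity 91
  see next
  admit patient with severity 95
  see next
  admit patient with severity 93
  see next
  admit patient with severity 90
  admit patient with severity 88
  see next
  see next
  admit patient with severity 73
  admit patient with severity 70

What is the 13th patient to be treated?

insert 96 → {96}
insert 66 → {96, 66}
insert 89 → {96, 89, 66}
insert 71 → {96, 89, 71, 66}
see next → 96; now {89, 71, 66}
insert 87 → {89, 87, 71, 66}
see next → 89; now {87, 71, 66}
insert 94 → {94, 87, 71, 66}
see next → 94; now {87, 71, 66}
see next → 87; now {71, 66}
insert 69 → {71, 69, 66}
see next → 71; now {69, 66}
insert 60 → {69, 66, 60}
see next → 69; now {66, 60}
insert 83 → {83, 66, 60}
see next → 83; now {66, 60}
see next → 66; now {60}
see next → 60; now {}
insert 91 → {91}
see next → 91; now {}
insert 95 → {95}
see next → 95; now {}
insert 93 → {93}
see next → 93; now {}
insert 90 → {90}
insert 88 → {90, 88}
see next → 90; now {88}
see next → 88; now {}
insert 73 → {73}
insert 70 → {73, 70}

90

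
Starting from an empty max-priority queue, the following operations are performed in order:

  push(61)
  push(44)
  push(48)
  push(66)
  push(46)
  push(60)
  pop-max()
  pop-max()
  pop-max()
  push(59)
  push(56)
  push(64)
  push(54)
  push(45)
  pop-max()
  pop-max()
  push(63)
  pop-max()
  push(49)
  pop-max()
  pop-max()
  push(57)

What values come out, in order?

insert 61 → {61}
insert 44 → {61, 44}
insert 48 → {61, 48, 44}
insert 66 → {66, 61, 48, 44}
insert 46 → {66, 61, 48, 46, 44}
insert 60 → {66, 61, 60, 48, 46, 44}
pop-max → 66; now {61, 60, 48, 46, 44}
pop-max → 61; now {60, 48, 46, 44}
pop-max → 60; now {48, 46, 44}
insert 59 → {59, 48, 46, 44}
insert 56 → {59, 56, 48, 46, 44}
insert 64 → {64, 59, 56, 48, 46, 44}
insert 54 → {64, 59, 56, 54, 48, 46, 44}
insert 45 → {64, 59, 56, 54, 48, 46, 45, 44}
pop-max → 64; now {59, 56, 54, 48, 46, 45, 44}
pop-max → 59; now {56, 54, 48, 46, 45, 44}
insert 63 → {63, 56, 54, 48, 46, 45, 44}
pop-max → 63; now {56, 54, 48, 46, 45, 44}
insert 49 → {56, 54, 49, 48, 46, 45, 44}
pop-max → 56; now {54, 49, 48, 46, 45, 44}
pop-max → 54; now {49, 48, 46, 45, 44}
insert 57 → {57, 49, 48, 46, 45, 44}

66 → 61 → 60 → 64 → 59 → 63 → 56 → 54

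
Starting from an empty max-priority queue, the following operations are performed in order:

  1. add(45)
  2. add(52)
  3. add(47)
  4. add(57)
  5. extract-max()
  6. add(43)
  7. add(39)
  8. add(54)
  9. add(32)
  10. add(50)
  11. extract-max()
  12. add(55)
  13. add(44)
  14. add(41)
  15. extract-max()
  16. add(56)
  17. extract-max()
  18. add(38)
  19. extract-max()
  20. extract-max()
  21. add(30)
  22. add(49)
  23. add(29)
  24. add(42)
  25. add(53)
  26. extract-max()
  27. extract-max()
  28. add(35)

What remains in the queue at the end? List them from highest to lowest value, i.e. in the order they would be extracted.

47 → 45 → 44 → 43 → 42 → 41 → 39 → 38 → 35 → 32 → 30 → 29

insert 45 → {45}
insert 52 → {52, 45}
insert 47 → {52, 47, 45}
insert 57 → {57, 52, 47, 45}
extract-max → 57; now {52, 47, 45}
insert 43 → {52, 47, 45, 43}
insert 39 → {52, 47, 45, 43, 39}
insert 54 → {54, 52, 47, 45, 43, 39}
insert 32 → {54, 52, 47, 45, 43, 39, 32}
insert 50 → {54, 52, 50, 47, 45, 43, 39, 32}
extract-max → 54; now {52, 50, 47, 45, 43, 39, 32}
insert 55 → {55, 52, 50, 47, 45, 43, 39, 32}
insert 44 → {55, 52, 50, 47, 45, 44, 43, 39, 32}
insert 41 → {55, 52, 50, 47, 45, 44, 43, 41, 39, 32}
extract-max → 55; now {52, 50, 47, 45, 44, 43, 41, 39, 32}
insert 56 → {56, 52, 50, 47, 45, 44, 43, 41, 39, 32}
extract-max → 56; now {52, 50, 47, 45, 44, 43, 41, 39, 32}
insert 38 → {52, 50, 47, 45, 44, 43, 41, 39, 38, 32}
extract-max → 52; now {50, 47, 45, 44, 43, 41, 39, 38, 32}
extract-max → 50; now {47, 45, 44, 43, 41, 39, 38, 32}
insert 30 → {47, 45, 44, 43, 41, 39, 38, 32, 30}
insert 49 → {49, 47, 45, 44, 43, 41, 39, 38, 32, 30}
insert 29 → {49, 47, 45, 44, 43, 41, 39, 38, 32, 30, 29}
insert 42 → {49, 47, 45, 44, 43, 42, 41, 39, 38, 32, 30, 29}
insert 53 → {53, 49, 47, 45, 44, 43, 42, 41, 39, 38, 32, 30, 29}
extract-max → 53; now {49, 47, 45, 44, 43, 42, 41, 39, 38, 32, 30, 29}
extract-max → 49; now {47, 45, 44, 43, 42, 41, 39, 38, 32, 30, 29}
insert 35 → {47, 45, 44, 43, 42, 41, 39, 38, 35, 32, 30, 29}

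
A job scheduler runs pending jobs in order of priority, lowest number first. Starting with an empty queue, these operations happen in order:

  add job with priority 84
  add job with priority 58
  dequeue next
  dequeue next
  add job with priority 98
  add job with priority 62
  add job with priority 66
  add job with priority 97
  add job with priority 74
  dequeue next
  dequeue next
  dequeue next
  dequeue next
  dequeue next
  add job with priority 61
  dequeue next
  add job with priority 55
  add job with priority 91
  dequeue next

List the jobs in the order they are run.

58, 84, 62, 66, 74, 97, 98, 61, 55

insert 84 → {84}
insert 58 → {58, 84}
dequeue next → 58; now {84}
dequeue next → 84; now {}
insert 98 → {98}
insert 62 → {62, 98}
insert 66 → {62, 66, 98}
insert 97 → {62, 66, 97, 98}
insert 74 → {62, 66, 74, 97, 98}
dequeue next → 62; now {66, 74, 97, 98}
dequeue next → 66; now {74, 97, 98}
dequeue next → 74; now {97, 98}
dequeue next → 97; now {98}
dequeue next → 98; now {}
insert 61 → {61}
dequeue next → 61; now {}
insert 55 → {55}
insert 91 → {55, 91}
dequeue next → 55; now {91}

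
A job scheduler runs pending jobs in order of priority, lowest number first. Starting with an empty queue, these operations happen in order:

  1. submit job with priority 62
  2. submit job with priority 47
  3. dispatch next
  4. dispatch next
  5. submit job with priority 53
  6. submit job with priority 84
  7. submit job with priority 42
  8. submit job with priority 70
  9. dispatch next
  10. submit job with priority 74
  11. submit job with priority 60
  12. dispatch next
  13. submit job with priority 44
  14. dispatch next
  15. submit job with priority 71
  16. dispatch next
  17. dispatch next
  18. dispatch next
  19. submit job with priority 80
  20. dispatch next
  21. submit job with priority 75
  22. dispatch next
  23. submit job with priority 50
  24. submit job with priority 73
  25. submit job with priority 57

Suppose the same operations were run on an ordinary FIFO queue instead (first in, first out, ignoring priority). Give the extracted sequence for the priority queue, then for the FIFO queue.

insert 62 → {62}
insert 47 → {47, 62}
dispatch next → 47; now {62}
dispatch next → 62; now {}
insert 53 → {53}
insert 84 → {53, 84}
insert 42 → {42, 53, 84}
insert 70 → {42, 53, 70, 84}
dispatch next → 42; now {53, 70, 84}
insert 74 → {53, 70, 74, 84}
insert 60 → {53, 60, 70, 74, 84}
dispatch next → 53; now {60, 70, 74, 84}
insert 44 → {44, 60, 70, 74, 84}
dispatch next → 44; now {60, 70, 74, 84}
insert 71 → {60, 70, 71, 74, 84}
dispatch next → 60; now {70, 71, 74, 84}
dispatch next → 70; now {71, 74, 84}
dispatch next → 71; now {74, 84}
insert 80 → {74, 80, 84}
dispatch next → 74; now {80, 84}
insert 75 → {75, 80, 84}
dispatch next → 75; now {80, 84}
insert 50 → {50, 80, 84}
insert 73 → {50, 73, 80, 84}
insert 57 → {50, 57, 73, 80, 84}

priority queue: 47, 62, 42, 53, 44, 60, 70, 71, 74, 75; FIFO queue: 62, 47, 53, 84, 42, 70, 74, 60, 44, 71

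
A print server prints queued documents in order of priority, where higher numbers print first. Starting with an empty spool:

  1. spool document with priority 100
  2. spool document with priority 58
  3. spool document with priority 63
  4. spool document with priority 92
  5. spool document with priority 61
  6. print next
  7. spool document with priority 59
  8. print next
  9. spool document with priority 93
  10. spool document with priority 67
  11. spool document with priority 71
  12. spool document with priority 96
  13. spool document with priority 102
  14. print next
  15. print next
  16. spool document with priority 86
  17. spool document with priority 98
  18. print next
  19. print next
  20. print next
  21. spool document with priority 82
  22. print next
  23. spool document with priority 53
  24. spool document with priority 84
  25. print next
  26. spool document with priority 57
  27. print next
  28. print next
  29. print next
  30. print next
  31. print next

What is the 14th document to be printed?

59

insert 100 → {100}
insert 58 → {100, 58}
insert 63 → {100, 63, 58}
insert 92 → {100, 92, 63, 58}
insert 61 → {100, 92, 63, 61, 58}
print next → 100; now {92, 63, 61, 58}
insert 59 → {92, 63, 61, 59, 58}
print next → 92; now {63, 61, 59, 58}
insert 93 → {93, 63, 61, 59, 58}
insert 67 → {93, 67, 63, 61, 59, 58}
insert 71 → {93, 71, 67, 63, 61, 59, 58}
insert 96 → {96, 93, 71, 67, 63, 61, 59, 58}
insert 102 → {102, 96, 93, 71, 67, 63, 61, 59, 58}
print next → 102; now {96, 93, 71, 67, 63, 61, 59, 58}
print next → 96; now {93, 71, 67, 63, 61, 59, 58}
insert 86 → {93, 86, 71, 67, 63, 61, 59, 58}
insert 98 → {98, 93, 86, 71, 67, 63, 61, 59, 58}
print next → 98; now {93, 86, 71, 67, 63, 61, 59, 58}
print next → 93; now {86, 71, 67, 63, 61, 59, 58}
print next → 86; now {71, 67, 63, 61, 59, 58}
insert 82 → {82, 71, 67, 63, 61, 59, 58}
print next → 82; now {71, 67, 63, 61, 59, 58}
insert 53 → {71, 67, 63, 61, 59, 58, 53}
insert 84 → {84, 71, 67, 63, 61, 59, 58, 53}
print next → 84; now {71, 67, 63, 61, 59, 58, 53}
insert 57 → {71, 67, 63, 61, 59, 58, 57, 53}
print next → 71; now {67, 63, 61, 59, 58, 57, 53}
print next → 67; now {63, 61, 59, 58, 57, 53}
print next → 63; now {61, 59, 58, 57, 53}
print next → 61; now {59, 58, 57, 53}
print next → 59; now {58, 57, 53}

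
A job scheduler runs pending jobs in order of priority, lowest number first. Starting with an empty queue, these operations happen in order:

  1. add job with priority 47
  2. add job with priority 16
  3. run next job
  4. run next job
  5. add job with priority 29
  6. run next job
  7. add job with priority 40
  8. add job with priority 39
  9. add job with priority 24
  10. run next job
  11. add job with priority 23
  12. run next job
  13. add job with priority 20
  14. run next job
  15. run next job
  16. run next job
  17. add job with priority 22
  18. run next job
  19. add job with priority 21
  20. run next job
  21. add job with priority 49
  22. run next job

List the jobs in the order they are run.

insert 47 → {47}
insert 16 → {16, 47}
run next job → 16; now {47}
run next job → 47; now {}
insert 29 → {29}
run next job → 29; now {}
insert 40 → {40}
insert 39 → {39, 40}
insert 24 → {24, 39, 40}
run next job → 24; now {39, 40}
insert 23 → {23, 39, 40}
run next job → 23; now {39, 40}
insert 20 → {20, 39, 40}
run next job → 20; now {39, 40}
run next job → 39; now {40}
run next job → 40; now {}
insert 22 → {22}
run next job → 22; now {}
insert 21 → {21}
run next job → 21; now {}
insert 49 → {49}
run next job → 49; now {}

[16, 47, 29, 24, 23, 20, 39, 40, 22, 21, 49]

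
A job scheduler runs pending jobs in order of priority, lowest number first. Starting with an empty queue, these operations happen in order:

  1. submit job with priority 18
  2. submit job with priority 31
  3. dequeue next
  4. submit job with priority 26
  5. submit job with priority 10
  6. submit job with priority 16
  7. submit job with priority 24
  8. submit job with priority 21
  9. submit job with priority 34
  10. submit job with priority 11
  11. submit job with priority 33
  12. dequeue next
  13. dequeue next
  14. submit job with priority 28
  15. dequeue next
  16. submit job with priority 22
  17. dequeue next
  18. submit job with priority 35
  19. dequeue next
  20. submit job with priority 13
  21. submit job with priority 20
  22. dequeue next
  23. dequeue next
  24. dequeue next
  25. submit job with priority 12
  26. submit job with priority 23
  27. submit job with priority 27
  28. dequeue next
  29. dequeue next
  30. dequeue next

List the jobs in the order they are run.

insert 18 → {18}
insert 31 → {18, 31}
dequeue next → 18; now {31}
insert 26 → {26, 31}
insert 10 → {10, 26, 31}
insert 16 → {10, 16, 26, 31}
insert 24 → {10, 16, 24, 26, 31}
insert 21 → {10, 16, 21, 24, 26, 31}
insert 34 → {10, 16, 21, 24, 26, 31, 34}
insert 11 → {10, 11, 16, 21, 24, 26, 31, 34}
insert 33 → {10, 11, 16, 21, 24, 26, 31, 33, 34}
dequeue next → 10; now {11, 16, 21, 24, 26, 31, 33, 34}
dequeue next → 11; now {16, 21, 24, 26, 31, 33, 34}
insert 28 → {16, 21, 24, 26, 28, 31, 33, 34}
dequeue next → 16; now {21, 24, 26, 28, 31, 33, 34}
insert 22 → {21, 22, 24, 26, 28, 31, 33, 34}
dequeue next → 21; now {22, 24, 26, 28, 31, 33, 34}
insert 35 → {22, 24, 26, 28, 31, 33, 34, 35}
dequeue next → 22; now {24, 26, 28, 31, 33, 34, 35}
insert 13 → {13, 24, 26, 28, 31, 33, 34, 35}
insert 20 → {13, 20, 24, 26, 28, 31, 33, 34, 35}
dequeue next → 13; now {20, 24, 26, 28, 31, 33, 34, 35}
dequeue next → 20; now {24, 26, 28, 31, 33, 34, 35}
dequeue next → 24; now {26, 28, 31, 33, 34, 35}
insert 12 → {12, 26, 28, 31, 33, 34, 35}
insert 23 → {12, 23, 26, 28, 31, 33, 34, 35}
insert 27 → {12, 23, 26, 27, 28, 31, 33, 34, 35}
dequeue next → 12; now {23, 26, 27, 28, 31, 33, 34, 35}
dequeue next → 23; now {26, 27, 28, 31, 33, 34, 35}
dequeue next → 26; now {27, 28, 31, 33, 34, 35}

18 → 10 → 11 → 16 → 21 → 22 → 13 → 20 → 24 → 12 → 23 → 26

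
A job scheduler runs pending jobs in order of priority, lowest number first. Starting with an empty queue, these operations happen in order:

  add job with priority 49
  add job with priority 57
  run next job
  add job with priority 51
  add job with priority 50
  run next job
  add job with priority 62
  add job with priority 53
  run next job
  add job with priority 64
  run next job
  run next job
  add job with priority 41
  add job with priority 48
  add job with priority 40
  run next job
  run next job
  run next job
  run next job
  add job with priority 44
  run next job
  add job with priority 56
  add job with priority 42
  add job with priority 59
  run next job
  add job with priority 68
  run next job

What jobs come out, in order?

[49, 50, 51, 53, 57, 40, 41, 48, 62, 44, 42, 56]

insert 49 → {49}
insert 57 → {49, 57}
run next job → 49; now {57}
insert 51 → {51, 57}
insert 50 → {50, 51, 57}
run next job → 50; now {51, 57}
insert 62 → {51, 57, 62}
insert 53 → {51, 53, 57, 62}
run next job → 51; now {53, 57, 62}
insert 64 → {53, 57, 62, 64}
run next job → 53; now {57, 62, 64}
run next job → 57; now {62, 64}
insert 41 → {41, 62, 64}
insert 48 → {41, 48, 62, 64}
insert 40 → {40, 41, 48, 62, 64}
run next job → 40; now {41, 48, 62, 64}
run next job → 41; now {48, 62, 64}
run next job → 48; now {62, 64}
run next job → 62; now {64}
insert 44 → {44, 64}
run next job → 44; now {64}
insert 56 → {56, 64}
insert 42 → {42, 56, 64}
insert 59 → {42, 56, 59, 64}
run next job → 42; now {56, 59, 64}
insert 68 → {56, 59, 64, 68}
run next job → 56; now {59, 64, 68}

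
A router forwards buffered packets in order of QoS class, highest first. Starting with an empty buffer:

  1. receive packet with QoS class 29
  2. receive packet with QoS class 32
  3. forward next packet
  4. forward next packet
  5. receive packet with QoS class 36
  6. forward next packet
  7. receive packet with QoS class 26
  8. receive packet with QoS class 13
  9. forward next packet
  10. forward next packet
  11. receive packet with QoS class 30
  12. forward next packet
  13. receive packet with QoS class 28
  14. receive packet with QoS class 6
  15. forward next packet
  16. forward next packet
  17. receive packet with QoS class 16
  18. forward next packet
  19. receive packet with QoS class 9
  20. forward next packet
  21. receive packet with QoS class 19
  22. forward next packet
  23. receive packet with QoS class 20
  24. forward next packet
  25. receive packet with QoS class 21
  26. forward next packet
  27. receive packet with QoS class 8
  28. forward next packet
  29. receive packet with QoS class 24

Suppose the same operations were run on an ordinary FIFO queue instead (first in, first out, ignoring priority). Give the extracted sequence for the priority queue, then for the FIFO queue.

priority queue: 32, 29, 36, 26, 13, 30, 28, 6, 16, 9, 19, 20, 21, 8; FIFO queue: 29 → 32 → 36 → 26 → 13 → 30 → 28 → 6 → 16 → 9 → 19 → 20 → 21 → 8

insert 29 → {29}
insert 32 → {32, 29}
forward next packet → 32; now {29}
forward next packet → 29; now {}
insert 36 → {36}
forward next packet → 36; now {}
insert 26 → {26}
insert 13 → {26, 13}
forward next packet → 26; now {13}
forward next packet → 13; now {}
insert 30 → {30}
forward next packet → 30; now {}
insert 28 → {28}
insert 6 → {28, 6}
forward next packet → 28; now {6}
forward next packet → 6; now {}
insert 16 → {16}
forward next packet → 16; now {}
insert 9 → {9}
forward next packet → 9; now {}
insert 19 → {19}
forward next packet → 19; now {}
insert 20 → {20}
forward next packet → 20; now {}
insert 21 → {21}
forward next packet → 21; now {}
insert 8 → {8}
forward next packet → 8; now {}
insert 24 → {24}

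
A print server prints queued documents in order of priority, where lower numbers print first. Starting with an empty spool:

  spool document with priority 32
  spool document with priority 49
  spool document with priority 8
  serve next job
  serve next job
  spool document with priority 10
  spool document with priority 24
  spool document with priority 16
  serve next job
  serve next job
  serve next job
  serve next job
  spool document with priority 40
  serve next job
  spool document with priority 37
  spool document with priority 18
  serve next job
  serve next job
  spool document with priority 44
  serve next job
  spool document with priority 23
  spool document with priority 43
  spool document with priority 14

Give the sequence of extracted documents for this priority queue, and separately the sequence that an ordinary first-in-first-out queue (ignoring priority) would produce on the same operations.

priority queue: 8, 32, 10, 16, 24, 49, 40, 18, 37, 44; FIFO queue: 32 → 49 → 8 → 10 → 24 → 16 → 40 → 37 → 18 → 44

insert 32 → {32}
insert 49 → {32, 49}
insert 8 → {8, 32, 49}
serve next job → 8; now {32, 49}
serve next job → 32; now {49}
insert 10 → {10, 49}
insert 24 → {10, 24, 49}
insert 16 → {10, 16, 24, 49}
serve next job → 10; now {16, 24, 49}
serve next job → 16; now {24, 49}
serve next job → 24; now {49}
serve next job → 49; now {}
insert 40 → {40}
serve next job → 40; now {}
insert 37 → {37}
insert 18 → {18, 37}
serve next job → 18; now {37}
serve next job → 37; now {}
insert 44 → {44}
serve next job → 44; now {}
insert 23 → {23}
insert 43 → {23, 43}
insert 14 → {14, 23, 43}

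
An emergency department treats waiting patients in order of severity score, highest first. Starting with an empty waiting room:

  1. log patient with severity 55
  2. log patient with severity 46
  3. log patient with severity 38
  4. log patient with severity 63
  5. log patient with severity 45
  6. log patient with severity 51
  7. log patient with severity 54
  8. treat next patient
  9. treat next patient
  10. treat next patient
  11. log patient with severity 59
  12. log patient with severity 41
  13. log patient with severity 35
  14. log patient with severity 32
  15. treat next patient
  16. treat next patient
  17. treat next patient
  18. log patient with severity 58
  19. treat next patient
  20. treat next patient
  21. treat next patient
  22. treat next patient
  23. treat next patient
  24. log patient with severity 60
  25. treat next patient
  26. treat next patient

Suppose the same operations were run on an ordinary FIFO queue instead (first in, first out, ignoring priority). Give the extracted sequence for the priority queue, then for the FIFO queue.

insert 55 → {55}
insert 46 → {55, 46}
insert 38 → {55, 46, 38}
insert 63 → {63, 55, 46, 38}
insert 45 → {63, 55, 46, 45, 38}
insert 51 → {63, 55, 51, 46, 45, 38}
insert 54 → {63, 55, 54, 51, 46, 45, 38}
treat next patient → 63; now {55, 54, 51, 46, 45, 38}
treat next patient → 55; now {54, 51, 46, 45, 38}
treat next patient → 54; now {51, 46, 45, 38}
insert 59 → {59, 51, 46, 45, 38}
insert 41 → {59, 51, 46, 45, 41, 38}
insert 35 → {59, 51, 46, 45, 41, 38, 35}
insert 32 → {59, 51, 46, 45, 41, 38, 35, 32}
treat next patient → 59; now {51, 46, 45, 41, 38, 35, 32}
treat next patient → 51; now {46, 45, 41, 38, 35, 32}
treat next patient → 46; now {45, 41, 38, 35, 32}
insert 58 → {58, 45, 41, 38, 35, 32}
treat next patient → 58; now {45, 41, 38, 35, 32}
treat next patient → 45; now {41, 38, 35, 32}
treat next patient → 41; now {38, 35, 32}
treat next patient → 38; now {35, 32}
treat next patient → 35; now {32}
insert 60 → {60, 32}
treat next patient → 60; now {32}
treat next patient → 32; now {}

priority queue: 63, 55, 54, 59, 51, 46, 58, 45, 41, 38, 35, 60, 32; FIFO queue: 55, 46, 38, 63, 45, 51, 54, 59, 41, 35, 32, 58, 60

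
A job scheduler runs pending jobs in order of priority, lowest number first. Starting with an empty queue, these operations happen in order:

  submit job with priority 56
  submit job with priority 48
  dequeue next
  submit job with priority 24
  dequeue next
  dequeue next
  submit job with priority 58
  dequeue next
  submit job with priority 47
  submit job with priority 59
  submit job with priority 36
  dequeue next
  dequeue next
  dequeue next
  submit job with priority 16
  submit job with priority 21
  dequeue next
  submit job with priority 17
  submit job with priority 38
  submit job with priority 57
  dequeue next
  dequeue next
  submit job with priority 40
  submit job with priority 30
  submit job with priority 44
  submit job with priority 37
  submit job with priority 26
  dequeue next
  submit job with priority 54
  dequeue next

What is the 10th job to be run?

insert 56 → {56}
insert 48 → {48, 56}
dequeue next → 48; now {56}
insert 24 → {24, 56}
dequeue next → 24; now {56}
dequeue next → 56; now {}
insert 58 → {58}
dequeue next → 58; now {}
insert 47 → {47}
insert 59 → {47, 59}
insert 36 → {36, 47, 59}
dequeue next → 36; now {47, 59}
dequeue next → 47; now {59}
dequeue next → 59; now {}
insert 16 → {16}
insert 21 → {16, 21}
dequeue next → 16; now {21}
insert 17 → {17, 21}
insert 38 → {17, 21, 38}
insert 57 → {17, 21, 38, 57}
dequeue next → 17; now {21, 38, 57}
dequeue next → 21; now {38, 57}
insert 40 → {38, 40, 57}
insert 30 → {30, 38, 40, 57}
insert 44 → {30, 38, 40, 44, 57}
insert 37 → {30, 37, 38, 40, 44, 57}
insert 26 → {26, 30, 37, 38, 40, 44, 57}
dequeue next → 26; now {30, 37, 38, 40, 44, 57}
insert 54 → {30, 37, 38, 40, 44, 54, 57}
dequeue next → 30; now {37, 38, 40, 44, 54, 57}

21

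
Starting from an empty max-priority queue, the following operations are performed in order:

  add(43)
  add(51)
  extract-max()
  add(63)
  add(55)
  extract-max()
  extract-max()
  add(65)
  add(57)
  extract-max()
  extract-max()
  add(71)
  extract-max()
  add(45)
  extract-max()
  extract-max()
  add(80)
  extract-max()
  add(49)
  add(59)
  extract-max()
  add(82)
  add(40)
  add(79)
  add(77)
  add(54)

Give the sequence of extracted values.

insert 43 → {43}
insert 51 → {51, 43}
extract-max → 51; now {43}
insert 63 → {63, 43}
insert 55 → {63, 55, 43}
extract-max → 63; now {55, 43}
extract-max → 55; now {43}
insert 65 → {65, 43}
insert 57 → {65, 57, 43}
extract-max → 65; now {57, 43}
extract-max → 57; now {43}
insert 71 → {71, 43}
extract-max → 71; now {43}
insert 45 → {45, 43}
extract-max → 45; now {43}
extract-max → 43; now {}
insert 80 → {80}
extract-max → 80; now {}
insert 49 → {49}
insert 59 → {59, 49}
extract-max → 59; now {49}
insert 82 → {82, 49}
insert 40 → {82, 49, 40}
insert 79 → {82, 79, 49, 40}
insert 77 → {82, 79, 77, 49, 40}
insert 54 → {82, 79, 77, 54, 49, 40}

51, 63, 55, 65, 57, 71, 45, 43, 80, 59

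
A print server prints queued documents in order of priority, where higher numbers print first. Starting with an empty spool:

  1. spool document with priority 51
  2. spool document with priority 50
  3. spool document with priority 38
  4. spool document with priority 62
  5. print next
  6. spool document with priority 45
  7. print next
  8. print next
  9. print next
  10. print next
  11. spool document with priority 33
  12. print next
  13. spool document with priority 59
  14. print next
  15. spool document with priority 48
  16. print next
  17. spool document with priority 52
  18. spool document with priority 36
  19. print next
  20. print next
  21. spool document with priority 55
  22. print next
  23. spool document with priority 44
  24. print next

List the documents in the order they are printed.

insert 51 → {51}
insert 50 → {51, 50}
insert 38 → {51, 50, 38}
insert 62 → {62, 51, 50, 38}
print next → 62; now {51, 50, 38}
insert 45 → {51, 50, 45, 38}
print next → 51; now {50, 45, 38}
print next → 50; now {45, 38}
print next → 45; now {38}
print next → 38; now {}
insert 33 → {33}
print next → 33; now {}
insert 59 → {59}
print next → 59; now {}
insert 48 → {48}
print next → 48; now {}
insert 52 → {52}
insert 36 → {52, 36}
print next → 52; now {36}
print next → 36; now {}
insert 55 → {55}
print next → 55; now {}
insert 44 → {44}
print next → 44; now {}

[62, 51, 50, 45, 38, 33, 59, 48, 52, 36, 55, 44]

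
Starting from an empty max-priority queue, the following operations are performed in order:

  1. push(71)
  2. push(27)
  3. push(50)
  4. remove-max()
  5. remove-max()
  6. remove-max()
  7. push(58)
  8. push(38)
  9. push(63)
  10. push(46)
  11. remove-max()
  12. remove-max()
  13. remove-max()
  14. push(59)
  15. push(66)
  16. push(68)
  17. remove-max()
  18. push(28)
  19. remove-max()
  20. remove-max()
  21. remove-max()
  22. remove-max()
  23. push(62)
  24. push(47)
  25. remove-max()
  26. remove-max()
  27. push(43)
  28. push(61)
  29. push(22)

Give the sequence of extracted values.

71, 50, 27, 63, 58, 46, 68, 66, 59, 38, 28, 62, 47

insert 71 → {71}
insert 27 → {71, 27}
insert 50 → {71, 50, 27}
remove-max → 71; now {50, 27}
remove-max → 50; now {27}
remove-max → 27; now {}
insert 58 → {58}
insert 38 → {58, 38}
insert 63 → {63, 58, 38}
insert 46 → {63, 58, 46, 38}
remove-max → 63; now {58, 46, 38}
remove-max → 58; now {46, 38}
remove-max → 46; now {38}
insert 59 → {59, 38}
insert 66 → {66, 59, 38}
insert 68 → {68, 66, 59, 38}
remove-max → 68; now {66, 59, 38}
insert 28 → {66, 59, 38, 28}
remove-max → 66; now {59, 38, 28}
remove-max → 59; now {38, 28}
remove-max → 38; now {28}
remove-max → 28; now {}
insert 62 → {62}
insert 47 → {62, 47}
remove-max → 62; now {47}
remove-max → 47; now {}
insert 43 → {43}
insert 61 → {61, 43}
insert 22 → {61, 43, 22}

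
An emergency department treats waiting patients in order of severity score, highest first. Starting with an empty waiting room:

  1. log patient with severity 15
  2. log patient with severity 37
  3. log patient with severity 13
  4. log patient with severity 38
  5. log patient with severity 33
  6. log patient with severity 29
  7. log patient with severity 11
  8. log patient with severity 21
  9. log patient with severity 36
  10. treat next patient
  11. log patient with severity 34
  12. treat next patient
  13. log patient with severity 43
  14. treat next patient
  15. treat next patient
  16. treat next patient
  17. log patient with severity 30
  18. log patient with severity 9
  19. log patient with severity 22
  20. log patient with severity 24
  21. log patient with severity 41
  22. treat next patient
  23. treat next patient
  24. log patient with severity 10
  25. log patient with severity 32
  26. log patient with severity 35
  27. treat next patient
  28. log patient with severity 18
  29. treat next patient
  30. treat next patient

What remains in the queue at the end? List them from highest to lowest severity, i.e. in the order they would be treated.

29 → 24 → 22 → 21 → 18 → 15 → 13 → 11 → 10 → 9

insert 15 → {15}
insert 37 → {37, 15}
insert 13 → {37, 15, 13}
insert 38 → {38, 37, 15, 13}
insert 33 → {38, 37, 33, 15, 13}
insert 29 → {38, 37, 33, 29, 15, 13}
insert 11 → {38, 37, 33, 29, 15, 13, 11}
insert 21 → {38, 37, 33, 29, 21, 15, 13, 11}
insert 36 → {38, 37, 36, 33, 29, 21, 15, 13, 11}
treat next patient → 38; now {37, 36, 33, 29, 21, 15, 13, 11}
insert 34 → {37, 36, 34, 33, 29, 21, 15, 13, 11}
treat next patient → 37; now {36, 34, 33, 29, 21, 15, 13, 11}
insert 43 → {43, 36, 34, 33, 29, 21, 15, 13, 11}
treat next patient → 43; now {36, 34, 33, 29, 21, 15, 13, 11}
treat next patient → 36; now {34, 33, 29, 21, 15, 13, 11}
treat next patient → 34; now {33, 29, 21, 15, 13, 11}
insert 30 → {33, 30, 29, 21, 15, 13, 11}
insert 9 → {33, 30, 29, 21, 15, 13, 11, 9}
insert 22 → {33, 30, 29, 22, 21, 15, 13, 11, 9}
insert 24 → {33, 30, 29, 24, 22, 21, 15, 13, 11, 9}
insert 41 → {41, 33, 30, 29, 24, 22, 21, 15, 13, 11, 9}
treat next patient → 41; now {33, 30, 29, 24, 22, 21, 15, 13, 11, 9}
treat next patient → 33; now {30, 29, 24, 22, 21, 15, 13, 11, 9}
insert 10 → {30, 29, 24, 22, 21, 15, 13, 11, 10, 9}
insert 32 → {32, 30, 29, 24, 22, 21, 15, 13, 11, 10, 9}
insert 35 → {35, 32, 30, 29, 24, 22, 21, 15, 13, 11, 10, 9}
treat next patient → 35; now {32, 30, 29, 24, 22, 21, 15, 13, 11, 10, 9}
insert 18 → {32, 30, 29, 24, 22, 21, 18, 15, 13, 11, 10, 9}
treat next patient → 32; now {30, 29, 24, 22, 21, 18, 15, 13, 11, 10, 9}
treat next patient → 30; now {29, 24, 22, 21, 18, 15, 13, 11, 10, 9}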